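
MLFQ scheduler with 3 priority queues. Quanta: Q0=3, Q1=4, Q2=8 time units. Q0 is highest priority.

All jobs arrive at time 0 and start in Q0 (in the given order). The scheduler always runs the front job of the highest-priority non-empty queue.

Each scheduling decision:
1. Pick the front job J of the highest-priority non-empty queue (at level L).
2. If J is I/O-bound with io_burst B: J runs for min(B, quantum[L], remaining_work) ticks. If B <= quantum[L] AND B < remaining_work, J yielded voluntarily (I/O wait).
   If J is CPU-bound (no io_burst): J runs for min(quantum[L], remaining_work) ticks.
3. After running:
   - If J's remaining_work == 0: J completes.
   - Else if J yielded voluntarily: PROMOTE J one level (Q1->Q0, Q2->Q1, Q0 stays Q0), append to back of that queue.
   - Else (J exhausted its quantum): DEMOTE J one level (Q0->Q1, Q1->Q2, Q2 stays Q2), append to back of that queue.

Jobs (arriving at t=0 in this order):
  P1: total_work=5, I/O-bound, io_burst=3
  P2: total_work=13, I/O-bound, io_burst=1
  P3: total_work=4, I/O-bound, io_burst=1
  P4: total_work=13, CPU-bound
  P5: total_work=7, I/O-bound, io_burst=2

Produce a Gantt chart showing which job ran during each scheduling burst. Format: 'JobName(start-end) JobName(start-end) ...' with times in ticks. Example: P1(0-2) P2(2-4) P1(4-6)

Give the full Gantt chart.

t=0-3: P1@Q0 runs 3, rem=2, I/O yield, promote→Q0. Q0=[P2,P3,P4,P5,P1] Q1=[] Q2=[]
t=3-4: P2@Q0 runs 1, rem=12, I/O yield, promote→Q0. Q0=[P3,P4,P5,P1,P2] Q1=[] Q2=[]
t=4-5: P3@Q0 runs 1, rem=3, I/O yield, promote→Q0. Q0=[P4,P5,P1,P2,P3] Q1=[] Q2=[]
t=5-8: P4@Q0 runs 3, rem=10, quantum used, demote→Q1. Q0=[P5,P1,P2,P3] Q1=[P4] Q2=[]
t=8-10: P5@Q0 runs 2, rem=5, I/O yield, promote→Q0. Q0=[P1,P2,P3,P5] Q1=[P4] Q2=[]
t=10-12: P1@Q0 runs 2, rem=0, completes. Q0=[P2,P3,P5] Q1=[P4] Q2=[]
t=12-13: P2@Q0 runs 1, rem=11, I/O yield, promote→Q0. Q0=[P3,P5,P2] Q1=[P4] Q2=[]
t=13-14: P3@Q0 runs 1, rem=2, I/O yield, promote→Q0. Q0=[P5,P2,P3] Q1=[P4] Q2=[]
t=14-16: P5@Q0 runs 2, rem=3, I/O yield, promote→Q0. Q0=[P2,P3,P5] Q1=[P4] Q2=[]
t=16-17: P2@Q0 runs 1, rem=10, I/O yield, promote→Q0. Q0=[P3,P5,P2] Q1=[P4] Q2=[]
t=17-18: P3@Q0 runs 1, rem=1, I/O yield, promote→Q0. Q0=[P5,P2,P3] Q1=[P4] Q2=[]
t=18-20: P5@Q0 runs 2, rem=1, I/O yield, promote→Q0. Q0=[P2,P3,P5] Q1=[P4] Q2=[]
t=20-21: P2@Q0 runs 1, rem=9, I/O yield, promote→Q0. Q0=[P3,P5,P2] Q1=[P4] Q2=[]
t=21-22: P3@Q0 runs 1, rem=0, completes. Q0=[P5,P2] Q1=[P4] Q2=[]
t=22-23: P5@Q0 runs 1, rem=0, completes. Q0=[P2] Q1=[P4] Q2=[]
t=23-24: P2@Q0 runs 1, rem=8, I/O yield, promote→Q0. Q0=[P2] Q1=[P4] Q2=[]
t=24-25: P2@Q0 runs 1, rem=7, I/O yield, promote→Q0. Q0=[P2] Q1=[P4] Q2=[]
t=25-26: P2@Q0 runs 1, rem=6, I/O yield, promote→Q0. Q0=[P2] Q1=[P4] Q2=[]
t=26-27: P2@Q0 runs 1, rem=5, I/O yield, promote→Q0. Q0=[P2] Q1=[P4] Q2=[]
t=27-28: P2@Q0 runs 1, rem=4, I/O yield, promote→Q0. Q0=[P2] Q1=[P4] Q2=[]
t=28-29: P2@Q0 runs 1, rem=3, I/O yield, promote→Q0. Q0=[P2] Q1=[P4] Q2=[]
t=29-30: P2@Q0 runs 1, rem=2, I/O yield, promote→Q0. Q0=[P2] Q1=[P4] Q2=[]
t=30-31: P2@Q0 runs 1, rem=1, I/O yield, promote→Q0. Q0=[P2] Q1=[P4] Q2=[]
t=31-32: P2@Q0 runs 1, rem=0, completes. Q0=[] Q1=[P4] Q2=[]
t=32-36: P4@Q1 runs 4, rem=6, quantum used, demote→Q2. Q0=[] Q1=[] Q2=[P4]
t=36-42: P4@Q2 runs 6, rem=0, completes. Q0=[] Q1=[] Q2=[]

Answer: P1(0-3) P2(3-4) P3(4-5) P4(5-8) P5(8-10) P1(10-12) P2(12-13) P3(13-14) P5(14-16) P2(16-17) P3(17-18) P5(18-20) P2(20-21) P3(21-22) P5(22-23) P2(23-24) P2(24-25) P2(25-26) P2(26-27) P2(27-28) P2(28-29) P2(29-30) P2(30-31) P2(31-32) P4(32-36) P4(36-42)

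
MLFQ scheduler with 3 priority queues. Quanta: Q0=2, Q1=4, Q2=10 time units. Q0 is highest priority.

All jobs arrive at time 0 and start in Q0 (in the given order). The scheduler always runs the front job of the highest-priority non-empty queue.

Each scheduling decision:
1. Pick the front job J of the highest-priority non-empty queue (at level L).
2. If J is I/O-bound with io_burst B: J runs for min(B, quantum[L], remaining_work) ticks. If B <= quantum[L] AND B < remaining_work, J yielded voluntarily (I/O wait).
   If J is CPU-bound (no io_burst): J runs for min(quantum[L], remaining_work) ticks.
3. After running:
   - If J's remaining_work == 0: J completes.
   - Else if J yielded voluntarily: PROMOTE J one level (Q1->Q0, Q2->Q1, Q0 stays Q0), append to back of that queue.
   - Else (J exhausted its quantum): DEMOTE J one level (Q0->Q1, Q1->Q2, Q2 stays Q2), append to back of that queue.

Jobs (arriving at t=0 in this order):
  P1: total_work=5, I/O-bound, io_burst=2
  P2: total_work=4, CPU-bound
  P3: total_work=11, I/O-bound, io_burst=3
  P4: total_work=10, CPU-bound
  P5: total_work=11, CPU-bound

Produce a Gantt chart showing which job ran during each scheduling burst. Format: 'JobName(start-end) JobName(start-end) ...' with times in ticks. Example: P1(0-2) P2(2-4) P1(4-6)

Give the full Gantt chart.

t=0-2: P1@Q0 runs 2, rem=3, I/O yield, promote→Q0. Q0=[P2,P3,P4,P5,P1] Q1=[] Q2=[]
t=2-4: P2@Q0 runs 2, rem=2, quantum used, demote→Q1. Q0=[P3,P4,P5,P1] Q1=[P2] Q2=[]
t=4-6: P3@Q0 runs 2, rem=9, quantum used, demote→Q1. Q0=[P4,P5,P1] Q1=[P2,P3] Q2=[]
t=6-8: P4@Q0 runs 2, rem=8, quantum used, demote→Q1. Q0=[P5,P1] Q1=[P2,P3,P4] Q2=[]
t=8-10: P5@Q0 runs 2, rem=9, quantum used, demote→Q1. Q0=[P1] Q1=[P2,P3,P4,P5] Q2=[]
t=10-12: P1@Q0 runs 2, rem=1, I/O yield, promote→Q0. Q0=[P1] Q1=[P2,P3,P4,P5] Q2=[]
t=12-13: P1@Q0 runs 1, rem=0, completes. Q0=[] Q1=[P2,P3,P4,P5] Q2=[]
t=13-15: P2@Q1 runs 2, rem=0, completes. Q0=[] Q1=[P3,P4,P5] Q2=[]
t=15-18: P3@Q1 runs 3, rem=6, I/O yield, promote→Q0. Q0=[P3] Q1=[P4,P5] Q2=[]
t=18-20: P3@Q0 runs 2, rem=4, quantum used, demote→Q1. Q0=[] Q1=[P4,P5,P3] Q2=[]
t=20-24: P4@Q1 runs 4, rem=4, quantum used, demote→Q2. Q0=[] Q1=[P5,P3] Q2=[P4]
t=24-28: P5@Q1 runs 4, rem=5, quantum used, demote→Q2. Q0=[] Q1=[P3] Q2=[P4,P5]
t=28-31: P3@Q1 runs 3, rem=1, I/O yield, promote→Q0. Q0=[P3] Q1=[] Q2=[P4,P5]
t=31-32: P3@Q0 runs 1, rem=0, completes. Q0=[] Q1=[] Q2=[P4,P5]
t=32-36: P4@Q2 runs 4, rem=0, completes. Q0=[] Q1=[] Q2=[P5]
t=36-41: P5@Q2 runs 5, rem=0, completes. Q0=[] Q1=[] Q2=[]

Answer: P1(0-2) P2(2-4) P3(4-6) P4(6-8) P5(8-10) P1(10-12) P1(12-13) P2(13-15) P3(15-18) P3(18-20) P4(20-24) P5(24-28) P3(28-31) P3(31-32) P4(32-36) P5(36-41)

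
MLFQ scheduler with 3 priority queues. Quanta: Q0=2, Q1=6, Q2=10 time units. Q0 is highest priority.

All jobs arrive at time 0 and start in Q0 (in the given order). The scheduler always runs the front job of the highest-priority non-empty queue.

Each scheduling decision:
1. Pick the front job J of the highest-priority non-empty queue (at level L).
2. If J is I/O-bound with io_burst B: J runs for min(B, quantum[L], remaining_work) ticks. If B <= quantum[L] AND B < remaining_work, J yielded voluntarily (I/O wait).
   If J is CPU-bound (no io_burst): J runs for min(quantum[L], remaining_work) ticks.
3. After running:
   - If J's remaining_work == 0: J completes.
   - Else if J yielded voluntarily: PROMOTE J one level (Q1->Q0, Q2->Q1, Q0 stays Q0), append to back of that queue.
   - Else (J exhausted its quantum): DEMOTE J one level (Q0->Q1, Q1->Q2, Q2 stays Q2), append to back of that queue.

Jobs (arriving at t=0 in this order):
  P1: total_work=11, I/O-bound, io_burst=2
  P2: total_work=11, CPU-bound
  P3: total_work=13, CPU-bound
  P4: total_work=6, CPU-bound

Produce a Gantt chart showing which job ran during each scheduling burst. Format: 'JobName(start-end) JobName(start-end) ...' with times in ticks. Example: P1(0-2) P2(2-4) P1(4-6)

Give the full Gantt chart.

Answer: P1(0-2) P2(2-4) P3(4-6) P4(6-8) P1(8-10) P1(10-12) P1(12-14) P1(14-16) P1(16-17) P2(17-23) P3(23-29) P4(29-33) P2(33-36) P3(36-41)

Derivation:
t=0-2: P1@Q0 runs 2, rem=9, I/O yield, promote→Q0. Q0=[P2,P3,P4,P1] Q1=[] Q2=[]
t=2-4: P2@Q0 runs 2, rem=9, quantum used, demote→Q1. Q0=[P3,P4,P1] Q1=[P2] Q2=[]
t=4-6: P3@Q0 runs 2, rem=11, quantum used, demote→Q1. Q0=[P4,P1] Q1=[P2,P3] Q2=[]
t=6-8: P4@Q0 runs 2, rem=4, quantum used, demote→Q1. Q0=[P1] Q1=[P2,P3,P4] Q2=[]
t=8-10: P1@Q0 runs 2, rem=7, I/O yield, promote→Q0. Q0=[P1] Q1=[P2,P3,P4] Q2=[]
t=10-12: P1@Q0 runs 2, rem=5, I/O yield, promote→Q0. Q0=[P1] Q1=[P2,P3,P4] Q2=[]
t=12-14: P1@Q0 runs 2, rem=3, I/O yield, promote→Q0. Q0=[P1] Q1=[P2,P3,P4] Q2=[]
t=14-16: P1@Q0 runs 2, rem=1, I/O yield, promote→Q0. Q0=[P1] Q1=[P2,P3,P4] Q2=[]
t=16-17: P1@Q0 runs 1, rem=0, completes. Q0=[] Q1=[P2,P3,P4] Q2=[]
t=17-23: P2@Q1 runs 6, rem=3, quantum used, demote→Q2. Q0=[] Q1=[P3,P4] Q2=[P2]
t=23-29: P3@Q1 runs 6, rem=5, quantum used, demote→Q2. Q0=[] Q1=[P4] Q2=[P2,P3]
t=29-33: P4@Q1 runs 4, rem=0, completes. Q0=[] Q1=[] Q2=[P2,P3]
t=33-36: P2@Q2 runs 3, rem=0, completes. Q0=[] Q1=[] Q2=[P3]
t=36-41: P3@Q2 runs 5, rem=0, completes. Q0=[] Q1=[] Q2=[]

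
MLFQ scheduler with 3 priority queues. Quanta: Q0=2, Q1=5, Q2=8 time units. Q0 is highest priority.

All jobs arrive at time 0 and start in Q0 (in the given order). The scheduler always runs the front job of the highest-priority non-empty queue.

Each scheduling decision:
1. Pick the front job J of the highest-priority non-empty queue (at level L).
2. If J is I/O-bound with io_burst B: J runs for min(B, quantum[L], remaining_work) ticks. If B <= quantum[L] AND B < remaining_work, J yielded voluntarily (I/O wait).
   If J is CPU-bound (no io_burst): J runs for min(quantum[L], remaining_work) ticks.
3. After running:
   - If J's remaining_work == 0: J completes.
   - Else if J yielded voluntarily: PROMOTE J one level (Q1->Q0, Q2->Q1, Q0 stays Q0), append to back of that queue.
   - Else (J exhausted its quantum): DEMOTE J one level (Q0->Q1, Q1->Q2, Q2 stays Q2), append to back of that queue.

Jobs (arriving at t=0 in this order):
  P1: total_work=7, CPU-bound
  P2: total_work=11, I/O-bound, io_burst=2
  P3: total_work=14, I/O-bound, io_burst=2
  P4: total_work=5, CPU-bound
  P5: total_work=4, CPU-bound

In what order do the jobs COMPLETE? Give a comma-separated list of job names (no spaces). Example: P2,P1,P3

Answer: P2,P3,P1,P4,P5

Derivation:
t=0-2: P1@Q0 runs 2, rem=5, quantum used, demote→Q1. Q0=[P2,P3,P4,P5] Q1=[P1] Q2=[]
t=2-4: P2@Q0 runs 2, rem=9, I/O yield, promote→Q0. Q0=[P3,P4,P5,P2] Q1=[P1] Q2=[]
t=4-6: P3@Q0 runs 2, rem=12, I/O yield, promote→Q0. Q0=[P4,P5,P2,P3] Q1=[P1] Q2=[]
t=6-8: P4@Q0 runs 2, rem=3, quantum used, demote→Q1. Q0=[P5,P2,P3] Q1=[P1,P4] Q2=[]
t=8-10: P5@Q0 runs 2, rem=2, quantum used, demote→Q1. Q0=[P2,P3] Q1=[P1,P4,P5] Q2=[]
t=10-12: P2@Q0 runs 2, rem=7, I/O yield, promote→Q0. Q0=[P3,P2] Q1=[P1,P4,P5] Q2=[]
t=12-14: P3@Q0 runs 2, rem=10, I/O yield, promote→Q0. Q0=[P2,P3] Q1=[P1,P4,P5] Q2=[]
t=14-16: P2@Q0 runs 2, rem=5, I/O yield, promote→Q0. Q0=[P3,P2] Q1=[P1,P4,P5] Q2=[]
t=16-18: P3@Q0 runs 2, rem=8, I/O yield, promote→Q0. Q0=[P2,P3] Q1=[P1,P4,P5] Q2=[]
t=18-20: P2@Q0 runs 2, rem=3, I/O yield, promote→Q0. Q0=[P3,P2] Q1=[P1,P4,P5] Q2=[]
t=20-22: P3@Q0 runs 2, rem=6, I/O yield, promote→Q0. Q0=[P2,P3] Q1=[P1,P4,P5] Q2=[]
t=22-24: P2@Q0 runs 2, rem=1, I/O yield, promote→Q0. Q0=[P3,P2] Q1=[P1,P4,P5] Q2=[]
t=24-26: P3@Q0 runs 2, rem=4, I/O yield, promote→Q0. Q0=[P2,P3] Q1=[P1,P4,P5] Q2=[]
t=26-27: P2@Q0 runs 1, rem=0, completes. Q0=[P3] Q1=[P1,P4,P5] Q2=[]
t=27-29: P3@Q0 runs 2, rem=2, I/O yield, promote→Q0. Q0=[P3] Q1=[P1,P4,P5] Q2=[]
t=29-31: P3@Q0 runs 2, rem=0, completes. Q0=[] Q1=[P1,P4,P5] Q2=[]
t=31-36: P1@Q1 runs 5, rem=0, completes. Q0=[] Q1=[P4,P5] Q2=[]
t=36-39: P4@Q1 runs 3, rem=0, completes. Q0=[] Q1=[P5] Q2=[]
t=39-41: P5@Q1 runs 2, rem=0, completes. Q0=[] Q1=[] Q2=[]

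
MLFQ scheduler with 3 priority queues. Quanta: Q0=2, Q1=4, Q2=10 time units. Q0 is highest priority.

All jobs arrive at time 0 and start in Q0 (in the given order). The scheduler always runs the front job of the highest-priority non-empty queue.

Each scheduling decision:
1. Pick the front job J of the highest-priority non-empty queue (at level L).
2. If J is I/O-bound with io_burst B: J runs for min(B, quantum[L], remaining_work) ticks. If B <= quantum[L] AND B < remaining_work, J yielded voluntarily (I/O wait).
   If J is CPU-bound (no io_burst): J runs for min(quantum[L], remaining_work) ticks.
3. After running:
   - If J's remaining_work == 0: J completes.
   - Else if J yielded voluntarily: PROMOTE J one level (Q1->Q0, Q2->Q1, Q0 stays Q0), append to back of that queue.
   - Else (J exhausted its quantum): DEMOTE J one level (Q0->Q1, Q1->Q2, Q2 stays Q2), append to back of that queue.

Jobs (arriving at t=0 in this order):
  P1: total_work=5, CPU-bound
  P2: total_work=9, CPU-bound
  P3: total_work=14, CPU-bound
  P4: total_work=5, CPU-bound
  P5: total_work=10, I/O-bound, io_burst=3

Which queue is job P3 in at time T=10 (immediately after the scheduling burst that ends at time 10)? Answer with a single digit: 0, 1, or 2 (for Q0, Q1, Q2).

t=0-2: P1@Q0 runs 2, rem=3, quantum used, demote→Q1. Q0=[P2,P3,P4,P5] Q1=[P1] Q2=[]
t=2-4: P2@Q0 runs 2, rem=7, quantum used, demote→Q1. Q0=[P3,P4,P5] Q1=[P1,P2] Q2=[]
t=4-6: P3@Q0 runs 2, rem=12, quantum used, demote→Q1. Q0=[P4,P5] Q1=[P1,P2,P3] Q2=[]
t=6-8: P4@Q0 runs 2, rem=3, quantum used, demote→Q1. Q0=[P5] Q1=[P1,P2,P3,P4] Q2=[]
t=8-10: P5@Q0 runs 2, rem=8, quantum used, demote→Q1. Q0=[] Q1=[P1,P2,P3,P4,P5] Q2=[]
t=10-13: P1@Q1 runs 3, rem=0, completes. Q0=[] Q1=[P2,P3,P4,P5] Q2=[]
t=13-17: P2@Q1 runs 4, rem=3, quantum used, demote→Q2. Q0=[] Q1=[P3,P4,P5] Q2=[P2]
t=17-21: P3@Q1 runs 4, rem=8, quantum used, demote→Q2. Q0=[] Q1=[P4,P5] Q2=[P2,P3]
t=21-24: P4@Q1 runs 3, rem=0, completes. Q0=[] Q1=[P5] Q2=[P2,P3]
t=24-27: P5@Q1 runs 3, rem=5, I/O yield, promote→Q0. Q0=[P5] Q1=[] Q2=[P2,P3]
t=27-29: P5@Q0 runs 2, rem=3, quantum used, demote→Q1. Q0=[] Q1=[P5] Q2=[P2,P3]
t=29-32: P5@Q1 runs 3, rem=0, completes. Q0=[] Q1=[] Q2=[P2,P3]
t=32-35: P2@Q2 runs 3, rem=0, completes. Q0=[] Q1=[] Q2=[P3]
t=35-43: P3@Q2 runs 8, rem=0, completes. Q0=[] Q1=[] Q2=[]

Answer: 1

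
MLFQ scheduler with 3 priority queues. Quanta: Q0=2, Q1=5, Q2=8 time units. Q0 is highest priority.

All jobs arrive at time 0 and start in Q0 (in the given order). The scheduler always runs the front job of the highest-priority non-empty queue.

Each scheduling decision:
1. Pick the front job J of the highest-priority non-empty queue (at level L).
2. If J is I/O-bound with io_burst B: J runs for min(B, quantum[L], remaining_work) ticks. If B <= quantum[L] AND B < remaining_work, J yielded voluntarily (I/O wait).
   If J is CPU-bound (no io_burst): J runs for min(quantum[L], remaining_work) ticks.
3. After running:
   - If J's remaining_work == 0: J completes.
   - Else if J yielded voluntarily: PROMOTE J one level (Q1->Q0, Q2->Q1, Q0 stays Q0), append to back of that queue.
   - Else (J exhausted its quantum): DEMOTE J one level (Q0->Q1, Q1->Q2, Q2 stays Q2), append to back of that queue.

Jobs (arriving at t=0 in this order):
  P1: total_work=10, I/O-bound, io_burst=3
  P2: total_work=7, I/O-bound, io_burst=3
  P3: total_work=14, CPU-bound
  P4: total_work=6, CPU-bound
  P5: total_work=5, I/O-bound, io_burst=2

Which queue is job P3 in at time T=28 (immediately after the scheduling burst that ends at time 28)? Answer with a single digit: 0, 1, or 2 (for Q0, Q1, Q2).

t=0-2: P1@Q0 runs 2, rem=8, quantum used, demote→Q1. Q0=[P2,P3,P4,P5] Q1=[P1] Q2=[]
t=2-4: P2@Q0 runs 2, rem=5, quantum used, demote→Q1. Q0=[P3,P4,P5] Q1=[P1,P2] Q2=[]
t=4-6: P3@Q0 runs 2, rem=12, quantum used, demote→Q1. Q0=[P4,P5] Q1=[P1,P2,P3] Q2=[]
t=6-8: P4@Q0 runs 2, rem=4, quantum used, demote→Q1. Q0=[P5] Q1=[P1,P2,P3,P4] Q2=[]
t=8-10: P5@Q0 runs 2, rem=3, I/O yield, promote→Q0. Q0=[P5] Q1=[P1,P2,P3,P4] Q2=[]
t=10-12: P5@Q0 runs 2, rem=1, I/O yield, promote→Q0. Q0=[P5] Q1=[P1,P2,P3,P4] Q2=[]
t=12-13: P5@Q0 runs 1, rem=0, completes. Q0=[] Q1=[P1,P2,P3,P4] Q2=[]
t=13-16: P1@Q1 runs 3, rem=5, I/O yield, promote→Q0. Q0=[P1] Q1=[P2,P3,P4] Q2=[]
t=16-18: P1@Q0 runs 2, rem=3, quantum used, demote→Q1. Q0=[] Q1=[P2,P3,P4,P1] Q2=[]
t=18-21: P2@Q1 runs 3, rem=2, I/O yield, promote→Q0. Q0=[P2] Q1=[P3,P4,P1] Q2=[]
t=21-23: P2@Q0 runs 2, rem=0, completes. Q0=[] Q1=[P3,P4,P1] Q2=[]
t=23-28: P3@Q1 runs 5, rem=7, quantum used, demote→Q2. Q0=[] Q1=[P4,P1] Q2=[P3]
t=28-32: P4@Q1 runs 4, rem=0, completes. Q0=[] Q1=[P1] Q2=[P3]
t=32-35: P1@Q1 runs 3, rem=0, completes. Q0=[] Q1=[] Q2=[P3]
t=35-42: P3@Q2 runs 7, rem=0, completes. Q0=[] Q1=[] Q2=[]

Answer: 2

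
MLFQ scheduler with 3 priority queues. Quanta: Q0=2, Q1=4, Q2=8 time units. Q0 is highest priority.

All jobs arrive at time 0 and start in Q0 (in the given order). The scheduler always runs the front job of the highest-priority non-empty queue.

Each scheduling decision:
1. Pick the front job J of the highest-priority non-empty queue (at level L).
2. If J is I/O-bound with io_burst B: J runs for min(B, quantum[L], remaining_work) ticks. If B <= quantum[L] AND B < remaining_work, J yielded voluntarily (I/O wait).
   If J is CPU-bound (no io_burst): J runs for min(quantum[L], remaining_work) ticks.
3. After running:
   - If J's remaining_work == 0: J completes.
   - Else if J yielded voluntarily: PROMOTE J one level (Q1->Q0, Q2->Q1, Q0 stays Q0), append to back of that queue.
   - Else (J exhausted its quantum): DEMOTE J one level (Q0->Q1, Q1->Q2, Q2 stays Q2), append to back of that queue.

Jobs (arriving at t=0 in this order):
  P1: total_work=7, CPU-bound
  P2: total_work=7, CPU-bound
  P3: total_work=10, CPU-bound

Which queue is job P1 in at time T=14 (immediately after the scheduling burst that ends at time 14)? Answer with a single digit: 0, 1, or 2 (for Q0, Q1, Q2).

Answer: 2

Derivation:
t=0-2: P1@Q0 runs 2, rem=5, quantum used, demote→Q1. Q0=[P2,P3] Q1=[P1] Q2=[]
t=2-4: P2@Q0 runs 2, rem=5, quantum used, demote→Q1. Q0=[P3] Q1=[P1,P2] Q2=[]
t=4-6: P3@Q0 runs 2, rem=8, quantum used, demote→Q1. Q0=[] Q1=[P1,P2,P3] Q2=[]
t=6-10: P1@Q1 runs 4, rem=1, quantum used, demote→Q2. Q0=[] Q1=[P2,P3] Q2=[P1]
t=10-14: P2@Q1 runs 4, rem=1, quantum used, demote→Q2. Q0=[] Q1=[P3] Q2=[P1,P2]
t=14-18: P3@Q1 runs 4, rem=4, quantum used, demote→Q2. Q0=[] Q1=[] Q2=[P1,P2,P3]
t=18-19: P1@Q2 runs 1, rem=0, completes. Q0=[] Q1=[] Q2=[P2,P3]
t=19-20: P2@Q2 runs 1, rem=0, completes. Q0=[] Q1=[] Q2=[P3]
t=20-24: P3@Q2 runs 4, rem=0, completes. Q0=[] Q1=[] Q2=[]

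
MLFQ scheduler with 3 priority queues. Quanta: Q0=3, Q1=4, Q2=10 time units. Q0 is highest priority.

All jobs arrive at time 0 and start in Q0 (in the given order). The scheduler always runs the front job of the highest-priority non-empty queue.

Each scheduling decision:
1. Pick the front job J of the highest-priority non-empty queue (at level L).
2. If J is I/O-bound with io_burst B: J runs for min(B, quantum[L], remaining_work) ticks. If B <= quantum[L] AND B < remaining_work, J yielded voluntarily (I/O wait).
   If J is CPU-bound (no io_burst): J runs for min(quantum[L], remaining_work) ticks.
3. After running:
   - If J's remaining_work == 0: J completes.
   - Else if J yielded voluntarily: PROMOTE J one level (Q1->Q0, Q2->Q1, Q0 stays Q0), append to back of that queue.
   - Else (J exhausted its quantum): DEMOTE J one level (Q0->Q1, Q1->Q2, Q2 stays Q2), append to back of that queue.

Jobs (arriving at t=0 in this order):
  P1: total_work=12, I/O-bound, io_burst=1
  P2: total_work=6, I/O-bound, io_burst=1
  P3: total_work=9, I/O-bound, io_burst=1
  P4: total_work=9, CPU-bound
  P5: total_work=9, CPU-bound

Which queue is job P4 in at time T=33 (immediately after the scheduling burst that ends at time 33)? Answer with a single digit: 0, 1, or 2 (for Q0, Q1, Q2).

t=0-1: P1@Q0 runs 1, rem=11, I/O yield, promote→Q0. Q0=[P2,P3,P4,P5,P1] Q1=[] Q2=[]
t=1-2: P2@Q0 runs 1, rem=5, I/O yield, promote→Q0. Q0=[P3,P4,P5,P1,P2] Q1=[] Q2=[]
t=2-3: P3@Q0 runs 1, rem=8, I/O yield, promote→Q0. Q0=[P4,P5,P1,P2,P3] Q1=[] Q2=[]
t=3-6: P4@Q0 runs 3, rem=6, quantum used, demote→Q1. Q0=[P5,P1,P2,P3] Q1=[P4] Q2=[]
t=6-9: P5@Q0 runs 3, rem=6, quantum used, demote→Q1. Q0=[P1,P2,P3] Q1=[P4,P5] Q2=[]
t=9-10: P1@Q0 runs 1, rem=10, I/O yield, promote→Q0. Q0=[P2,P3,P1] Q1=[P4,P5] Q2=[]
t=10-11: P2@Q0 runs 1, rem=4, I/O yield, promote→Q0. Q0=[P3,P1,P2] Q1=[P4,P5] Q2=[]
t=11-12: P3@Q0 runs 1, rem=7, I/O yield, promote→Q0. Q0=[P1,P2,P3] Q1=[P4,P5] Q2=[]
t=12-13: P1@Q0 runs 1, rem=9, I/O yield, promote→Q0. Q0=[P2,P3,P1] Q1=[P4,P5] Q2=[]
t=13-14: P2@Q0 runs 1, rem=3, I/O yield, promote→Q0. Q0=[P3,P1,P2] Q1=[P4,P5] Q2=[]
t=14-15: P3@Q0 runs 1, rem=6, I/O yield, promote→Q0. Q0=[P1,P2,P3] Q1=[P4,P5] Q2=[]
t=15-16: P1@Q0 runs 1, rem=8, I/O yield, promote→Q0. Q0=[P2,P3,P1] Q1=[P4,P5] Q2=[]
t=16-17: P2@Q0 runs 1, rem=2, I/O yield, promote→Q0. Q0=[P3,P1,P2] Q1=[P4,P5] Q2=[]
t=17-18: P3@Q0 runs 1, rem=5, I/O yield, promote→Q0. Q0=[P1,P2,P3] Q1=[P4,P5] Q2=[]
t=18-19: P1@Q0 runs 1, rem=7, I/O yield, promote→Q0. Q0=[P2,P3,P1] Q1=[P4,P5] Q2=[]
t=19-20: P2@Q0 runs 1, rem=1, I/O yield, promote→Q0. Q0=[P3,P1,P2] Q1=[P4,P5] Q2=[]
t=20-21: P3@Q0 runs 1, rem=4, I/O yield, promote→Q0. Q0=[P1,P2,P3] Q1=[P4,P5] Q2=[]
t=21-22: P1@Q0 runs 1, rem=6, I/O yield, promote→Q0. Q0=[P2,P3,P1] Q1=[P4,P5] Q2=[]
t=22-23: P2@Q0 runs 1, rem=0, completes. Q0=[P3,P1] Q1=[P4,P5] Q2=[]
t=23-24: P3@Q0 runs 1, rem=3, I/O yield, promote→Q0. Q0=[P1,P3] Q1=[P4,P5] Q2=[]
t=24-25: P1@Q0 runs 1, rem=5, I/O yield, promote→Q0. Q0=[P3,P1] Q1=[P4,P5] Q2=[]
t=25-26: P3@Q0 runs 1, rem=2, I/O yield, promote→Q0. Q0=[P1,P3] Q1=[P4,P5] Q2=[]
t=26-27: P1@Q0 runs 1, rem=4, I/O yield, promote→Q0. Q0=[P3,P1] Q1=[P4,P5] Q2=[]
t=27-28: P3@Q0 runs 1, rem=1, I/O yield, promote→Q0. Q0=[P1,P3] Q1=[P4,P5] Q2=[]
t=28-29: P1@Q0 runs 1, rem=3, I/O yield, promote→Q0. Q0=[P3,P1] Q1=[P4,P5] Q2=[]
t=29-30: P3@Q0 runs 1, rem=0, completes. Q0=[P1] Q1=[P4,P5] Q2=[]
t=30-31: P1@Q0 runs 1, rem=2, I/O yield, promote→Q0. Q0=[P1] Q1=[P4,P5] Q2=[]
t=31-32: P1@Q0 runs 1, rem=1, I/O yield, promote→Q0. Q0=[P1] Q1=[P4,P5] Q2=[]
t=32-33: P1@Q0 runs 1, rem=0, completes. Q0=[] Q1=[P4,P5] Q2=[]
t=33-37: P4@Q1 runs 4, rem=2, quantum used, demote→Q2. Q0=[] Q1=[P5] Q2=[P4]
t=37-41: P5@Q1 runs 4, rem=2, quantum used, demote→Q2. Q0=[] Q1=[] Q2=[P4,P5]
t=41-43: P4@Q2 runs 2, rem=0, completes. Q0=[] Q1=[] Q2=[P5]
t=43-45: P5@Q2 runs 2, rem=0, completes. Q0=[] Q1=[] Q2=[]

Answer: 1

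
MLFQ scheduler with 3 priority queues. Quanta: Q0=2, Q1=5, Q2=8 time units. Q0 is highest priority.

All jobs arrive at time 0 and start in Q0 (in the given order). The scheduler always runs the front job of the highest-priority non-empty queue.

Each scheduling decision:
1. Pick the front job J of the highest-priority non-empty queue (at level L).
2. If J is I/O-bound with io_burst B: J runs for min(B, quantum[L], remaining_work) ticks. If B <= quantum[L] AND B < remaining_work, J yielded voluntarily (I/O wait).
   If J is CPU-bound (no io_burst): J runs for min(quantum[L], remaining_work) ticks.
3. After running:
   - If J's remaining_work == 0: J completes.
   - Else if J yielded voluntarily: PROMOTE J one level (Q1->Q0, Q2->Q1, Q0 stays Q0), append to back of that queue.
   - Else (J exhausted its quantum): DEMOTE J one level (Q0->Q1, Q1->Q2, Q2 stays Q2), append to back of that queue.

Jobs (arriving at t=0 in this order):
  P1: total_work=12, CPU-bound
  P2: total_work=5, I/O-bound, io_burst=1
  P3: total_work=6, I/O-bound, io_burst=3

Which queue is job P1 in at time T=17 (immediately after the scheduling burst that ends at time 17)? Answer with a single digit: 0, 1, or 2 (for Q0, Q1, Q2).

t=0-2: P1@Q0 runs 2, rem=10, quantum used, demote→Q1. Q0=[P2,P3] Q1=[P1] Q2=[]
t=2-3: P2@Q0 runs 1, rem=4, I/O yield, promote→Q0. Q0=[P3,P2] Q1=[P1] Q2=[]
t=3-5: P3@Q0 runs 2, rem=4, quantum used, demote→Q1. Q0=[P2] Q1=[P1,P3] Q2=[]
t=5-6: P2@Q0 runs 1, rem=3, I/O yield, promote→Q0. Q0=[P2] Q1=[P1,P3] Q2=[]
t=6-7: P2@Q0 runs 1, rem=2, I/O yield, promote→Q0. Q0=[P2] Q1=[P1,P3] Q2=[]
t=7-8: P2@Q0 runs 1, rem=1, I/O yield, promote→Q0. Q0=[P2] Q1=[P1,P3] Q2=[]
t=8-9: P2@Q0 runs 1, rem=0, completes. Q0=[] Q1=[P1,P3] Q2=[]
t=9-14: P1@Q1 runs 5, rem=5, quantum used, demote→Q2. Q0=[] Q1=[P3] Q2=[P1]
t=14-17: P3@Q1 runs 3, rem=1, I/O yield, promote→Q0. Q0=[P3] Q1=[] Q2=[P1]
t=17-18: P3@Q0 runs 1, rem=0, completes. Q0=[] Q1=[] Q2=[P1]
t=18-23: P1@Q2 runs 5, rem=0, completes. Q0=[] Q1=[] Q2=[]

Answer: 2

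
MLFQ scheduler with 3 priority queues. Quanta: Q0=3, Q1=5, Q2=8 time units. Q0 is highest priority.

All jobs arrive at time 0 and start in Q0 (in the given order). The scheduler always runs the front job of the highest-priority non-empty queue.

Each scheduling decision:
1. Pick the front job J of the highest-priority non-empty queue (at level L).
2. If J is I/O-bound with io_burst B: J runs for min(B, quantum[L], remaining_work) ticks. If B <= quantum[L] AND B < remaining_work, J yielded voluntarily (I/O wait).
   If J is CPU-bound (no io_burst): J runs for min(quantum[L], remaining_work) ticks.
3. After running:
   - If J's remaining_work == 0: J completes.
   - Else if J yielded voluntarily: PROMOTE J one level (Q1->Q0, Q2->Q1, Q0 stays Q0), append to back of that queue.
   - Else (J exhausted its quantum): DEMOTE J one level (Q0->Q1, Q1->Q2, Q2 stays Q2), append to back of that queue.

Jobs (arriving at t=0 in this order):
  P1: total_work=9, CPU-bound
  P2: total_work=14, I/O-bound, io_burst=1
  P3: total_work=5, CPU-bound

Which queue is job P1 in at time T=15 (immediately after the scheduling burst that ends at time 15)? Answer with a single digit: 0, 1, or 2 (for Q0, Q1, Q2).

Answer: 1

Derivation:
t=0-3: P1@Q0 runs 3, rem=6, quantum used, demote→Q1. Q0=[P2,P3] Q1=[P1] Q2=[]
t=3-4: P2@Q0 runs 1, rem=13, I/O yield, promote→Q0. Q0=[P3,P2] Q1=[P1] Q2=[]
t=4-7: P3@Q0 runs 3, rem=2, quantum used, demote→Q1. Q0=[P2] Q1=[P1,P3] Q2=[]
t=7-8: P2@Q0 runs 1, rem=12, I/O yield, promote→Q0. Q0=[P2] Q1=[P1,P3] Q2=[]
t=8-9: P2@Q0 runs 1, rem=11, I/O yield, promote→Q0. Q0=[P2] Q1=[P1,P3] Q2=[]
t=9-10: P2@Q0 runs 1, rem=10, I/O yield, promote→Q0. Q0=[P2] Q1=[P1,P3] Q2=[]
t=10-11: P2@Q0 runs 1, rem=9, I/O yield, promote→Q0. Q0=[P2] Q1=[P1,P3] Q2=[]
t=11-12: P2@Q0 runs 1, rem=8, I/O yield, promote→Q0. Q0=[P2] Q1=[P1,P3] Q2=[]
t=12-13: P2@Q0 runs 1, rem=7, I/O yield, promote→Q0. Q0=[P2] Q1=[P1,P3] Q2=[]
t=13-14: P2@Q0 runs 1, rem=6, I/O yield, promote→Q0. Q0=[P2] Q1=[P1,P3] Q2=[]
t=14-15: P2@Q0 runs 1, rem=5, I/O yield, promote→Q0. Q0=[P2] Q1=[P1,P3] Q2=[]
t=15-16: P2@Q0 runs 1, rem=4, I/O yield, promote→Q0. Q0=[P2] Q1=[P1,P3] Q2=[]
t=16-17: P2@Q0 runs 1, rem=3, I/O yield, promote→Q0. Q0=[P2] Q1=[P1,P3] Q2=[]
t=17-18: P2@Q0 runs 1, rem=2, I/O yield, promote→Q0. Q0=[P2] Q1=[P1,P3] Q2=[]
t=18-19: P2@Q0 runs 1, rem=1, I/O yield, promote→Q0. Q0=[P2] Q1=[P1,P3] Q2=[]
t=19-20: P2@Q0 runs 1, rem=0, completes. Q0=[] Q1=[P1,P3] Q2=[]
t=20-25: P1@Q1 runs 5, rem=1, quantum used, demote→Q2. Q0=[] Q1=[P3] Q2=[P1]
t=25-27: P3@Q1 runs 2, rem=0, completes. Q0=[] Q1=[] Q2=[P1]
t=27-28: P1@Q2 runs 1, rem=0, completes. Q0=[] Q1=[] Q2=[]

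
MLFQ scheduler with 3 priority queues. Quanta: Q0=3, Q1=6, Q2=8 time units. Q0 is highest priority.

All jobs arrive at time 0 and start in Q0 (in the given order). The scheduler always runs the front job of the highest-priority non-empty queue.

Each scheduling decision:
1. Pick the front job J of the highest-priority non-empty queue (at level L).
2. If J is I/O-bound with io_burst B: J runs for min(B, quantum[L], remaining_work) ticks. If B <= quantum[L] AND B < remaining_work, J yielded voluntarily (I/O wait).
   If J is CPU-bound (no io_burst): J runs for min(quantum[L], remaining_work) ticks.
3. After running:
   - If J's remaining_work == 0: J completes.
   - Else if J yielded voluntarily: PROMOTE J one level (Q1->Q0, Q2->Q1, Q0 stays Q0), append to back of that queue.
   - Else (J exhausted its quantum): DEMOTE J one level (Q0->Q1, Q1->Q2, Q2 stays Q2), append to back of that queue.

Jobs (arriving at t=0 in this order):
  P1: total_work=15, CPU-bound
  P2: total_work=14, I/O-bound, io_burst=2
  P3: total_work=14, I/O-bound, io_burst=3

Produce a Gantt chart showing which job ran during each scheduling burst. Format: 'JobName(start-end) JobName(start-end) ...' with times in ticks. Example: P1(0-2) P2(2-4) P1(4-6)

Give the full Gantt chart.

Answer: P1(0-3) P2(3-5) P3(5-8) P2(8-10) P3(10-13) P2(13-15) P3(15-18) P2(18-20) P3(20-23) P2(23-25) P3(25-27) P2(27-29) P2(29-31) P1(31-37) P1(37-43)

Derivation:
t=0-3: P1@Q0 runs 3, rem=12, quantum used, demote→Q1. Q0=[P2,P3] Q1=[P1] Q2=[]
t=3-5: P2@Q0 runs 2, rem=12, I/O yield, promote→Q0. Q0=[P3,P2] Q1=[P1] Q2=[]
t=5-8: P3@Q0 runs 3, rem=11, I/O yield, promote→Q0. Q0=[P2,P3] Q1=[P1] Q2=[]
t=8-10: P2@Q0 runs 2, rem=10, I/O yield, promote→Q0. Q0=[P3,P2] Q1=[P1] Q2=[]
t=10-13: P3@Q0 runs 3, rem=8, I/O yield, promote→Q0. Q0=[P2,P3] Q1=[P1] Q2=[]
t=13-15: P2@Q0 runs 2, rem=8, I/O yield, promote→Q0. Q0=[P3,P2] Q1=[P1] Q2=[]
t=15-18: P3@Q0 runs 3, rem=5, I/O yield, promote→Q0. Q0=[P2,P3] Q1=[P1] Q2=[]
t=18-20: P2@Q0 runs 2, rem=6, I/O yield, promote→Q0. Q0=[P3,P2] Q1=[P1] Q2=[]
t=20-23: P3@Q0 runs 3, rem=2, I/O yield, promote→Q0. Q0=[P2,P3] Q1=[P1] Q2=[]
t=23-25: P2@Q0 runs 2, rem=4, I/O yield, promote→Q0. Q0=[P3,P2] Q1=[P1] Q2=[]
t=25-27: P3@Q0 runs 2, rem=0, completes. Q0=[P2] Q1=[P1] Q2=[]
t=27-29: P2@Q0 runs 2, rem=2, I/O yield, promote→Q0. Q0=[P2] Q1=[P1] Q2=[]
t=29-31: P2@Q0 runs 2, rem=0, completes. Q0=[] Q1=[P1] Q2=[]
t=31-37: P1@Q1 runs 6, rem=6, quantum used, demote→Q2. Q0=[] Q1=[] Q2=[P1]
t=37-43: P1@Q2 runs 6, rem=0, completes. Q0=[] Q1=[] Q2=[]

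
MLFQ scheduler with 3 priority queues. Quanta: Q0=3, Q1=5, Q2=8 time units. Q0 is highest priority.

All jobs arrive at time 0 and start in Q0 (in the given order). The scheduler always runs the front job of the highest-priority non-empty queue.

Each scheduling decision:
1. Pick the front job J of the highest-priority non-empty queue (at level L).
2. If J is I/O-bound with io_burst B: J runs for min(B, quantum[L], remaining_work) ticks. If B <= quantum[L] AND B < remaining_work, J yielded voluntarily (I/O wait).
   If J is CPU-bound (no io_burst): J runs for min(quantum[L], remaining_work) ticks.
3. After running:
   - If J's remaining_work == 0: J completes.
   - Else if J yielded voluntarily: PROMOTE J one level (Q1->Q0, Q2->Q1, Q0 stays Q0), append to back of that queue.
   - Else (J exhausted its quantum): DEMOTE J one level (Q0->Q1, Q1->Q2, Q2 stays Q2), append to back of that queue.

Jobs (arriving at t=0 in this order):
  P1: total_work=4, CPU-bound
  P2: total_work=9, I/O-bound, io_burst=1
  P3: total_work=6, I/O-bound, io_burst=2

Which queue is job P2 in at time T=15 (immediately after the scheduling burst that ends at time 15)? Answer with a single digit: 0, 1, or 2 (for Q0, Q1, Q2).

Answer: 0

Derivation:
t=0-3: P1@Q0 runs 3, rem=1, quantum used, demote→Q1. Q0=[P2,P3] Q1=[P1] Q2=[]
t=3-4: P2@Q0 runs 1, rem=8, I/O yield, promote→Q0. Q0=[P3,P2] Q1=[P1] Q2=[]
t=4-6: P3@Q0 runs 2, rem=4, I/O yield, promote→Q0. Q0=[P2,P3] Q1=[P1] Q2=[]
t=6-7: P2@Q0 runs 1, rem=7, I/O yield, promote→Q0. Q0=[P3,P2] Q1=[P1] Q2=[]
t=7-9: P3@Q0 runs 2, rem=2, I/O yield, promote→Q0. Q0=[P2,P3] Q1=[P1] Q2=[]
t=9-10: P2@Q0 runs 1, rem=6, I/O yield, promote→Q0. Q0=[P3,P2] Q1=[P1] Q2=[]
t=10-12: P3@Q0 runs 2, rem=0, completes. Q0=[P2] Q1=[P1] Q2=[]
t=12-13: P2@Q0 runs 1, rem=5, I/O yield, promote→Q0. Q0=[P2] Q1=[P1] Q2=[]
t=13-14: P2@Q0 runs 1, rem=4, I/O yield, promote→Q0. Q0=[P2] Q1=[P1] Q2=[]
t=14-15: P2@Q0 runs 1, rem=3, I/O yield, promote→Q0. Q0=[P2] Q1=[P1] Q2=[]
t=15-16: P2@Q0 runs 1, rem=2, I/O yield, promote→Q0. Q0=[P2] Q1=[P1] Q2=[]
t=16-17: P2@Q0 runs 1, rem=1, I/O yield, promote→Q0. Q0=[P2] Q1=[P1] Q2=[]
t=17-18: P2@Q0 runs 1, rem=0, completes. Q0=[] Q1=[P1] Q2=[]
t=18-19: P1@Q1 runs 1, rem=0, completes. Q0=[] Q1=[] Q2=[]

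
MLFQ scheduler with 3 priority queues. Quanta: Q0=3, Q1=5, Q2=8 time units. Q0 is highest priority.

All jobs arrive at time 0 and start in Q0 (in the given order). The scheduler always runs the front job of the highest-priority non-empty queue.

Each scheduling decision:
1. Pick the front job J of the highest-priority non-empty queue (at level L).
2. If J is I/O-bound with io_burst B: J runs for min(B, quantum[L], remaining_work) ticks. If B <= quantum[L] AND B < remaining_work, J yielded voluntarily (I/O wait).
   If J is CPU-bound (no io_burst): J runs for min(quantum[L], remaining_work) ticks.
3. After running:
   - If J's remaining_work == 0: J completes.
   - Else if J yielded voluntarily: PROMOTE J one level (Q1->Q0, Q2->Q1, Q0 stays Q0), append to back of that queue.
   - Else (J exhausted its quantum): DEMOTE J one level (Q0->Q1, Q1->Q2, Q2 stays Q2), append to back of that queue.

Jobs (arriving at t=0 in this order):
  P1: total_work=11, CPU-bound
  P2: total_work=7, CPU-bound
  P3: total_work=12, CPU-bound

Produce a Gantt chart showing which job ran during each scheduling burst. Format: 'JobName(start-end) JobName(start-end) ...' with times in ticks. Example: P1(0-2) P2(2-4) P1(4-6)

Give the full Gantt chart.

Answer: P1(0-3) P2(3-6) P3(6-9) P1(9-14) P2(14-18) P3(18-23) P1(23-26) P3(26-30)

Derivation:
t=0-3: P1@Q0 runs 3, rem=8, quantum used, demote→Q1. Q0=[P2,P3] Q1=[P1] Q2=[]
t=3-6: P2@Q0 runs 3, rem=4, quantum used, demote→Q1. Q0=[P3] Q1=[P1,P2] Q2=[]
t=6-9: P3@Q0 runs 3, rem=9, quantum used, demote→Q1. Q0=[] Q1=[P1,P2,P3] Q2=[]
t=9-14: P1@Q1 runs 5, rem=3, quantum used, demote→Q2. Q0=[] Q1=[P2,P3] Q2=[P1]
t=14-18: P2@Q1 runs 4, rem=0, completes. Q0=[] Q1=[P3] Q2=[P1]
t=18-23: P3@Q1 runs 5, rem=4, quantum used, demote→Q2. Q0=[] Q1=[] Q2=[P1,P3]
t=23-26: P1@Q2 runs 3, rem=0, completes. Q0=[] Q1=[] Q2=[P3]
t=26-30: P3@Q2 runs 4, rem=0, completes. Q0=[] Q1=[] Q2=[]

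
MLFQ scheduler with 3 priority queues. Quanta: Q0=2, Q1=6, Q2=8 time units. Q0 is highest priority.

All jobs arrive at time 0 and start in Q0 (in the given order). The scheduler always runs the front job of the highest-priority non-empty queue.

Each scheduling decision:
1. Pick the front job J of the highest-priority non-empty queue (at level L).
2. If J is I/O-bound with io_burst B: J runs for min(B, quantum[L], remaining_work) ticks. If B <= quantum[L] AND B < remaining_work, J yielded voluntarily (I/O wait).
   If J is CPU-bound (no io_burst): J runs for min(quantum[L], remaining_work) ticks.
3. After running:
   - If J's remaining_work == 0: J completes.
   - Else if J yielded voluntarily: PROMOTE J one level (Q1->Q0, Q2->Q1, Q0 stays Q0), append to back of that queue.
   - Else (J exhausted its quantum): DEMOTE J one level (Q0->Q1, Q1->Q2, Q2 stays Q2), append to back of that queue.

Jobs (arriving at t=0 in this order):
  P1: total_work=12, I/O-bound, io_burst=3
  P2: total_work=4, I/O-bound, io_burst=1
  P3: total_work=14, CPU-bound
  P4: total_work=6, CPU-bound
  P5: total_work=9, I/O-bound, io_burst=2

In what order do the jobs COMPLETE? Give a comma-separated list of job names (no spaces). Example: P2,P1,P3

Answer: P2,P5,P4,P1,P3

Derivation:
t=0-2: P1@Q0 runs 2, rem=10, quantum used, demote→Q1. Q0=[P2,P3,P4,P5] Q1=[P1] Q2=[]
t=2-3: P2@Q0 runs 1, rem=3, I/O yield, promote→Q0. Q0=[P3,P4,P5,P2] Q1=[P1] Q2=[]
t=3-5: P3@Q0 runs 2, rem=12, quantum used, demote→Q1. Q0=[P4,P5,P2] Q1=[P1,P3] Q2=[]
t=5-7: P4@Q0 runs 2, rem=4, quantum used, demote→Q1. Q0=[P5,P2] Q1=[P1,P3,P4] Q2=[]
t=7-9: P5@Q0 runs 2, rem=7, I/O yield, promote→Q0. Q0=[P2,P5] Q1=[P1,P3,P4] Q2=[]
t=9-10: P2@Q0 runs 1, rem=2, I/O yield, promote→Q0. Q0=[P5,P2] Q1=[P1,P3,P4] Q2=[]
t=10-12: P5@Q0 runs 2, rem=5, I/O yield, promote→Q0. Q0=[P2,P5] Q1=[P1,P3,P4] Q2=[]
t=12-13: P2@Q0 runs 1, rem=1, I/O yield, promote→Q0. Q0=[P5,P2] Q1=[P1,P3,P4] Q2=[]
t=13-15: P5@Q0 runs 2, rem=3, I/O yield, promote→Q0. Q0=[P2,P5] Q1=[P1,P3,P4] Q2=[]
t=15-16: P2@Q0 runs 1, rem=0, completes. Q0=[P5] Q1=[P1,P3,P4] Q2=[]
t=16-18: P5@Q0 runs 2, rem=1, I/O yield, promote→Q0. Q0=[P5] Q1=[P1,P3,P4] Q2=[]
t=18-19: P5@Q0 runs 1, rem=0, completes. Q0=[] Q1=[P1,P3,P4] Q2=[]
t=19-22: P1@Q1 runs 3, rem=7, I/O yield, promote→Q0. Q0=[P1] Q1=[P3,P4] Q2=[]
t=22-24: P1@Q0 runs 2, rem=5, quantum used, demote→Q1. Q0=[] Q1=[P3,P4,P1] Q2=[]
t=24-30: P3@Q1 runs 6, rem=6, quantum used, demote→Q2. Q0=[] Q1=[P4,P1] Q2=[P3]
t=30-34: P4@Q1 runs 4, rem=0, completes. Q0=[] Q1=[P1] Q2=[P3]
t=34-37: P1@Q1 runs 3, rem=2, I/O yield, promote→Q0. Q0=[P1] Q1=[] Q2=[P3]
t=37-39: P1@Q0 runs 2, rem=0, completes. Q0=[] Q1=[] Q2=[P3]
t=39-45: P3@Q2 runs 6, rem=0, completes. Q0=[] Q1=[] Q2=[]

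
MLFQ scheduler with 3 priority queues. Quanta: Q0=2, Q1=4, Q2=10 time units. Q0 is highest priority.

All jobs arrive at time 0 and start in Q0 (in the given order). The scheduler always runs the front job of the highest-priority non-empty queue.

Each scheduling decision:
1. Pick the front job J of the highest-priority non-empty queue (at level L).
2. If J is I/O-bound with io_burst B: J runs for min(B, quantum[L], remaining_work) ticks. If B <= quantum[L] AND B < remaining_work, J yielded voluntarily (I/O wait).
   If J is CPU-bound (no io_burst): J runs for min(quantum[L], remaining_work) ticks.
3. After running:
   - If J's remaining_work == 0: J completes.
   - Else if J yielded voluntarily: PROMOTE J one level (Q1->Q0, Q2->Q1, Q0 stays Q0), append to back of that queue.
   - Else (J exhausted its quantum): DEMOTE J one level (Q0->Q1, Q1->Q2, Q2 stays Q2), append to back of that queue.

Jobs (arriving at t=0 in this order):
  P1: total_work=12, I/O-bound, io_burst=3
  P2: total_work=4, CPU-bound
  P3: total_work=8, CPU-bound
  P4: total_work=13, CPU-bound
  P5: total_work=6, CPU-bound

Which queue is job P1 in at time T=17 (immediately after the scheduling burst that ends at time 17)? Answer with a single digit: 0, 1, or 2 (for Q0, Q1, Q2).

Answer: 1

Derivation:
t=0-2: P1@Q0 runs 2, rem=10, quantum used, demote→Q1. Q0=[P2,P3,P4,P5] Q1=[P1] Q2=[]
t=2-4: P2@Q0 runs 2, rem=2, quantum used, demote→Q1. Q0=[P3,P4,P5] Q1=[P1,P2] Q2=[]
t=4-6: P3@Q0 runs 2, rem=6, quantum used, demote→Q1. Q0=[P4,P5] Q1=[P1,P2,P3] Q2=[]
t=6-8: P4@Q0 runs 2, rem=11, quantum used, demote→Q1. Q0=[P5] Q1=[P1,P2,P3,P4] Q2=[]
t=8-10: P5@Q0 runs 2, rem=4, quantum used, demote→Q1. Q0=[] Q1=[P1,P2,P3,P4,P5] Q2=[]
t=10-13: P1@Q1 runs 3, rem=7, I/O yield, promote→Q0. Q0=[P1] Q1=[P2,P3,P4,P5] Q2=[]
t=13-15: P1@Q0 runs 2, rem=5, quantum used, demote→Q1. Q0=[] Q1=[P2,P3,P4,P5,P1] Q2=[]
t=15-17: P2@Q1 runs 2, rem=0, completes. Q0=[] Q1=[P3,P4,P5,P1] Q2=[]
t=17-21: P3@Q1 runs 4, rem=2, quantum used, demote→Q2. Q0=[] Q1=[P4,P5,P1] Q2=[P3]
t=21-25: P4@Q1 runs 4, rem=7, quantum used, demote→Q2. Q0=[] Q1=[P5,P1] Q2=[P3,P4]
t=25-29: P5@Q1 runs 4, rem=0, completes. Q0=[] Q1=[P1] Q2=[P3,P4]
t=29-32: P1@Q1 runs 3, rem=2, I/O yield, promote→Q0. Q0=[P1] Q1=[] Q2=[P3,P4]
t=32-34: P1@Q0 runs 2, rem=0, completes. Q0=[] Q1=[] Q2=[P3,P4]
t=34-36: P3@Q2 runs 2, rem=0, completes. Q0=[] Q1=[] Q2=[P4]
t=36-43: P4@Q2 runs 7, rem=0, completes. Q0=[] Q1=[] Q2=[]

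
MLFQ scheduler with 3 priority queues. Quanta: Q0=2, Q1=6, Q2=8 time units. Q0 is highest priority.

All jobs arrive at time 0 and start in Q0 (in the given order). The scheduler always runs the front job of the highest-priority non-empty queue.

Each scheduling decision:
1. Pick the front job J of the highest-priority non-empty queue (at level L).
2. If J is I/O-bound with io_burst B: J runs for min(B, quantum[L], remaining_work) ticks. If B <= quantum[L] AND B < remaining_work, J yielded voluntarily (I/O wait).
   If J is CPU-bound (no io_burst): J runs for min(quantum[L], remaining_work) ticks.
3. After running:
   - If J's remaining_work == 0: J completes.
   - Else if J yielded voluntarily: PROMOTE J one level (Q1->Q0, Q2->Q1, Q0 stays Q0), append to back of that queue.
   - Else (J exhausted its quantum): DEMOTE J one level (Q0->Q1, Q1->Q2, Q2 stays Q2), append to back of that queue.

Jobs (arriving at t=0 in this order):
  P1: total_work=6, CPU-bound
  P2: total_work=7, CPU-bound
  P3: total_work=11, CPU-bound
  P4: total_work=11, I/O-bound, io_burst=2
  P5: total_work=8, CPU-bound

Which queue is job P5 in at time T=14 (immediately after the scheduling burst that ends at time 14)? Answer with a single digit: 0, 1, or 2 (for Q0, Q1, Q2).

t=0-2: P1@Q0 runs 2, rem=4, quantum used, demote→Q1. Q0=[P2,P3,P4,P5] Q1=[P1] Q2=[]
t=2-4: P2@Q0 runs 2, rem=5, quantum used, demote→Q1. Q0=[P3,P4,P5] Q1=[P1,P2] Q2=[]
t=4-6: P3@Q0 runs 2, rem=9, quantum used, demote→Q1. Q0=[P4,P5] Q1=[P1,P2,P3] Q2=[]
t=6-8: P4@Q0 runs 2, rem=9, I/O yield, promote→Q0. Q0=[P5,P4] Q1=[P1,P2,P3] Q2=[]
t=8-10: P5@Q0 runs 2, rem=6, quantum used, demote→Q1. Q0=[P4] Q1=[P1,P2,P3,P5] Q2=[]
t=10-12: P4@Q0 runs 2, rem=7, I/O yield, promote→Q0. Q0=[P4] Q1=[P1,P2,P3,P5] Q2=[]
t=12-14: P4@Q0 runs 2, rem=5, I/O yield, promote→Q0. Q0=[P4] Q1=[P1,P2,P3,P5] Q2=[]
t=14-16: P4@Q0 runs 2, rem=3, I/O yield, promote→Q0. Q0=[P4] Q1=[P1,P2,P3,P5] Q2=[]
t=16-18: P4@Q0 runs 2, rem=1, I/O yield, promote→Q0. Q0=[P4] Q1=[P1,P2,P3,P5] Q2=[]
t=18-19: P4@Q0 runs 1, rem=0, completes. Q0=[] Q1=[P1,P2,P3,P5] Q2=[]
t=19-23: P1@Q1 runs 4, rem=0, completes. Q0=[] Q1=[P2,P3,P5] Q2=[]
t=23-28: P2@Q1 runs 5, rem=0, completes. Q0=[] Q1=[P3,P5] Q2=[]
t=28-34: P3@Q1 runs 6, rem=3, quantum used, demote→Q2. Q0=[] Q1=[P5] Q2=[P3]
t=34-40: P5@Q1 runs 6, rem=0, completes. Q0=[] Q1=[] Q2=[P3]
t=40-43: P3@Q2 runs 3, rem=0, completes. Q0=[] Q1=[] Q2=[]

Answer: 1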